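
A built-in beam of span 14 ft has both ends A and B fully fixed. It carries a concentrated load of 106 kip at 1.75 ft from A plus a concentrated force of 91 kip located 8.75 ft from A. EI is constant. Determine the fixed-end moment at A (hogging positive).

M_A = 254 kip·ft

Release both end moments; the primary structure is a simply-supported span AB with redundants M_A and M_B.
End rotations of the released simple span under the applied load (×1/EI):
  at A: point load 106 at a = 1.75: Pab(L + b)/(6LEI) = 710.1/EI
  at B: point load 106 at a = 1.75: Pab(L + a)/(6LEI) = 426.1/EI
  at A: point load 91 at a = 8.75: Pab(L + b)/(6LEI) = 958/EI
  at B: point load 91 at a = 8.75: Pab(L + a)/(6LEI) = 1132/EI
  θ_A0 = 1668/EI,  θ_B0 = 1558/EI
Flexibility coefficients: a unit moment at one end gives L/(3EI) there and L/(6EI) at the far end, so f₁₁ = f₂₂ = 4.667/EI and f₁₂ = f₂₁ = 2.333/EI.
Compatibility — zero rotation at each built-in end:
  4.667 M_A + 2.333 M_B = 1668
  2.333 M_A + 4.667 M_B = 1558
Solving the pair gives M_A = 254 kip·ft and M_B = 206.9 kip·ft (hogging).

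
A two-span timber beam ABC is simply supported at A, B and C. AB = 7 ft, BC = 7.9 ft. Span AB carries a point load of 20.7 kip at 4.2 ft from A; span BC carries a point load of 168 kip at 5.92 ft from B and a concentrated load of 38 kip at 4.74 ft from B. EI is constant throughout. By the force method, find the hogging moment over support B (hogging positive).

Release continuity at B by inserting a hinge; the redundant is the internal moment M_B. The primary structure is two simply-supported spans AB and BC.
Discontinuity in slope at B on the released structure — sum the simple-span end rotations:
  span AB: point load 20.7 at a = 4.2: Pab(L + a)/(6LEI) = 64.92/EI
  span BC: point load 168 at a = 5.92: Pab(L + b)/(6LEI) = 410.5/EI
  span BC: point load 38 at a = 4.74: Pab(L + b)/(6LEI) = 132.8/EI
  relative rotation θ_0 = (64.92 + 543.3)/EI = 608.2/EI
A unit hogging moment at B produces rotation L₁/(3EI) + L₂/(3EI) = 4.967/EI.
Slope continuity at B: θ_0 = M_B·4.967/EI, so M_B = 608.2/4.967 = 122.5 kip·ft (hogging).

M_B = 122.5 kip·ft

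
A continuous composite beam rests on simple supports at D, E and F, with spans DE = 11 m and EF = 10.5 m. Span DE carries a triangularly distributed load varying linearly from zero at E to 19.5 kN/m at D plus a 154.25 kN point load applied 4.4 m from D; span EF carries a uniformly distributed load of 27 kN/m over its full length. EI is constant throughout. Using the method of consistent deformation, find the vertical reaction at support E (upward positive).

R_E = 313.3 kN

Release continuity at E by inserting a hinge; the redundant is the internal moment M_E. The primary structure is two simply-supported spans DE and EF.
End slopes at the hinge E, treating each span as simply supported:
  span DE: triangular load, peak 19.5: 7w₀L³/(360EI) = 504.7/EI
  span DE: point load 154.25 at a = 4.4: Pab(L + a)/(6LEI) = 1045/EI
  span EF: UDL 27: wL³/(24EI) = 1302/EI
  relative rotation θ_0 = (1550 + 1302)/EI = 2852/EI
A unit hogging moment at E produces rotation L₁/(3EI) + L₂/(3EI) = 7.167/EI.
Slope continuity at E: θ_0 = M_E·7.167/EI, so M_E = 2852/7.167 = 398 kN·m (hogging).
Span DE, ΣM about D with M_E applied at E: R_E^{DE}·11 = 1072 + 398, so R_E^{DE} = 133.6 kN and R_D = 261.5 − 133.6 = 127.9 kN.
Span EF, ΣM about F: R_E^{EF}·10.5 = 1488 + 398, so R_E^{EF} = 179.7 kN and R_F = 283.5 − 179.7 = 103.8 kN.
R_E = 133.6 + 179.7 = 313.3 kN.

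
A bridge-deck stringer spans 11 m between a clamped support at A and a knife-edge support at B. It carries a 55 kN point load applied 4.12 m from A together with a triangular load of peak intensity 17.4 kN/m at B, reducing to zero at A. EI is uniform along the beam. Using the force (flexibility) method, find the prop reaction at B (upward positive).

R_B = 62.76 kN

Remove the prop at B; the released (primary) structure is a cantilever built in at A.
Deflection at B on the released cantilever, summing each load's contribution:
  point load 55 at a = 4.12: Pa²(3L − a)/(6EI) = 4494/EI
  triangular load, peak 17.4 at the free end: 11w₀L⁴/(120EI) = 23352/EI
  δ_0 = 27846/EI
Flexibility coefficient — unit upward force at B: δ_{BB} = L³/(3EI) = 443.7/EI.
Compatibility at B: δ_0 − R_B·δ_{BB} = 0, so R_B = 27846/443.7 = 62.76 kN.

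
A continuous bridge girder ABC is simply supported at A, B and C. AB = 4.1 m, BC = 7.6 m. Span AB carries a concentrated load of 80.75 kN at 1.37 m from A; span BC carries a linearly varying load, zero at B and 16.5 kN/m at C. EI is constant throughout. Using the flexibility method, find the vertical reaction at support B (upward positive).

Release continuity at B by inserting a hinge; the redundant is the internal moment M_B. The primary structure is two simply-supported spans AB and BC.
Rotations at B on the released spans (each span's end-slope, ×1/EI):
  span AB: point load 80.75 at a = 1.37: Pab(L + a)/(6LEI) = 67.15/EI
  span BC: triangular load, peak 16.5: 7w₀L³/(360EI) = 140.8/EI
  relative rotation θ_0 = (67.15 + 140.8)/EI = 208/EI
A unit hogging moment at B produces rotation L₁/(3EI) + L₂/(3EI) = 3.9/EI.
Compatibility: M_B·(L₁+L₂)/(3EI) = θ_0, giving M_B = 53.33 kN·m (hogging).
Span AB, ΣM about A with M_B applied at B: R_B^{AB}·4.1 = 110.6 + 53.33, so R_B^{AB} = 39.99 kN and R_A = 80.75 − 39.99 = 40.76 kN.
Span BC, ΣM about C: R_B^{BC}·7.6 = 158.8 + 53.33, so R_B^{BC} = 27.92 kN and R_C = 62.7 − 27.92 = 34.78 kN.
R_B = 39.99 + 27.92 = 67.91 kN.

R_B = 67.91 kN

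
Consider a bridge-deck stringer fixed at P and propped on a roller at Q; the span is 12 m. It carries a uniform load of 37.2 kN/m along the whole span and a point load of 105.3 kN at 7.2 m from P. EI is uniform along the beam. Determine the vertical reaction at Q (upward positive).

Release the roller at Q. Primary structure: cantilever fixed at P.
Downward deflection at the released point Q due to the loads:
  UDL 37.2: wL⁴/(8EI) = 96422/EI
  point load 105.3 at a = 7.2: Pa²(3L − a)/(6EI) = 26202/EI
  δ_0 = 122624/EI
Tip deflection under a unit load at Q: L³/(3EI) = 576/EI.
Compatibility at Q: δ_0 − R_Q·δ_{QQ} = 0, so R_Q = 122624/576 = 212.9 kN.

R_Q = 212.9 kN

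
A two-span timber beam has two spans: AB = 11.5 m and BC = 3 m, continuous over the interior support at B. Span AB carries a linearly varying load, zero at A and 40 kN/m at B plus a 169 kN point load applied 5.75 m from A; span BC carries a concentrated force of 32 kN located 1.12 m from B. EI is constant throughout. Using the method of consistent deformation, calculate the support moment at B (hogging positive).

M_B = 572.5 kN·m

Release continuity at B by inserting a hinge; the redundant is the internal moment M_B. The primary structure is two simply-supported spans AB and BC.
Discontinuity in slope at B on the released structure — sum the simple-span end rotations:
  span AB: triangular load, peak 40: w₀L³/(45EI) = 1352/EI
  span AB: point load 169 at a = 5.75: Pab(L + a)/(6LEI) = 1397/EI
  span BC: point load 32 at a = 1.12: Pab(L + b)/(6LEI) = 18.27/EI
  relative rotation θ_0 = (2749 + 18.27)/EI = 2767/EI
A unit hogging moment at B produces rotation L₁/(3EI) + L₂/(3EI) = 4.833/EI.
Compatibility: M_B·(L₁+L₂)/(3EI) = θ_0, giving M_B = 572.5 kN·m (hogging).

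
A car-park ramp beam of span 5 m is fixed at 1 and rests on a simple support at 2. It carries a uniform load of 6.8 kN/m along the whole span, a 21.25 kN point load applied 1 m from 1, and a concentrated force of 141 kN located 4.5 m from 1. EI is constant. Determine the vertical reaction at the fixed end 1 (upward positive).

R_1 = 62.39 kN

Take the reaction at 2 as the redundant and release it; the primary structure is a cantilever fixed at 1.
Deflection at 2 on the released cantilever, summing each load's contribution:
  UDL 6.8: wL⁴/(8EI) = 531.2/EI
  point load 21.25 at a = 1: Pa²(3L − a)/(6EI) = 49.58/EI
  point load 141 at a = 4.5: Pa²(3L − a)/(6EI) = 4997/EI
  δ_0 = 5578/EI
Flexibility coefficient — unit upward force at 2: δ_{22} = L³/(3EI) = 41.67/EI.
Compatibility at 2: δ_0 − R_2·δ_{22} = 0, so R_2 = 5578/41.67 = 133.9 kN.
Vertical equilibrium: R_1 = ΣP − R_2 = 196.2 − 133.9 = 62.39 kN.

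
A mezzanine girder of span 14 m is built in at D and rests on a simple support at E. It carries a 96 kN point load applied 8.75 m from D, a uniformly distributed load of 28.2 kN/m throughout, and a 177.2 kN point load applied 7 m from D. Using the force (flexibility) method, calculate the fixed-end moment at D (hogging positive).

M_D = 1373 kN·m

Release the roller at E. Primary structure: cantilever fixed at D.
Primary-structure tip deflection at E by superposition:
  point load 96 at a = 8.75: Pa²(3L − a)/(6EI) = 40731/EI
  UDL 28.2: wL⁴/(8EI) = 135416/EI
  point load 177.2 at a = 7: Pa²(3L − a)/(6EI) = 50650/EI
  δ_0 = 226797/EI
Flexibility coefficient — unit upward force at E: δ_{EE} = L³/(3EI) = 914.7/EI.
The prop prevents deflection at E: R_E = δ_0/δ_{EE} = 226797/914.7 = 248 kN.
Moment equilibrium about D: M_D = Σ(load moments about D) − R_E·L = 4844 − 248×14 = 1373 kN·m.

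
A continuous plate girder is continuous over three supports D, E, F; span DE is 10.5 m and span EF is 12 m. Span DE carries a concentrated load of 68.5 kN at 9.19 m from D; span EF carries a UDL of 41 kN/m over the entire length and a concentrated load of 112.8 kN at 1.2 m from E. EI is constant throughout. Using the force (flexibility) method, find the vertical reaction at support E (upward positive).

Take M_E as the redundant. Released structure: two simple spans DE and EF with a hinge at E.
End slopes at the hinge E, treating each span as simply supported:
  span DE: point load 68.5 at a = 9.19: Pab(L + a)/(6LEI) = 257.7/EI
  span EF: UDL 41: wL³/(24EI) = 2952/EI
  span EF: point load 112.8 at a = 1.2: Pab(L + b)/(6LEI) = 462.9/EI
  relative rotation θ_0 = (257.7 + 3415)/EI = 3673/EI
A unit hogging moment at E produces rotation L₁/(3EI) + L₂/(3EI) = 7.5/EI.
Slope continuity at E: θ_0 = M_E·7.5/EI, so M_E = 3673/7.5 = 489.7 kN·m (hogging).
Span DE, ΣM about D with M_E applied at E: R_E^{DE}·10.5 = 629.5 + 489.7, so R_E^{DE} = 106.6 kN and R_D = 68.5 − 106.6 = -38.09 kN.
Span EF, ΣM about F: R_E^{EF}·12 = 4170 + 489.7, so R_E^{EF} = 388.3 kN and R_F = 604.8 − 388.3 = 216.5 kN.
R_E = 106.6 + 388.3 = 494.9 kN.

R_E = 494.9 kN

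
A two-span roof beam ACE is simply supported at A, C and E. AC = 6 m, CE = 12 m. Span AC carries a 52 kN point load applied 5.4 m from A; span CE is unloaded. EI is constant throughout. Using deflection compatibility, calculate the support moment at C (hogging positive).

Insert a hinge at C; M_C is the redundant, and each span becomes simply supported.
End slopes at the hinge C, treating each span as simply supported:
  span AC: point load 52 at a = 5.4: Pab(L + a)/(6LEI) = 53.35/EI
  relative rotation θ_0 = (53.35 + 0)/EI = 53.35/EI
A unit hogging moment at C produces rotation L₁/(3EI) + L₂/(3EI) = 6/EI.
Slope continuity at C: θ_0 = M_C·6/EI, so M_C = 53.35/6 = 8.892 kN·m (hogging).

M_C = 8.892 kN·m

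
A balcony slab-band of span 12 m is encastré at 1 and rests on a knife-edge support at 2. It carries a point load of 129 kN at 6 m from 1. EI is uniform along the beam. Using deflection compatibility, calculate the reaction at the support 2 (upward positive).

R_2 = 40.31 kN

Choose R_2 as the redundant. The primary structure is the cantilever fixed at 1.
Deflection at 2 on the released cantilever, summing each load's contribution:
  point load 129 at a = 6: Pa²(3L − a)/(6EI) = 23220/EI
Tip deflection under a unit load at 2: L³/(3EI) = 576/EI.
Compatibility at 2: δ_0 − R_2·δ_{22} = 0, so R_2 = 23220/576 = 40.31 kN.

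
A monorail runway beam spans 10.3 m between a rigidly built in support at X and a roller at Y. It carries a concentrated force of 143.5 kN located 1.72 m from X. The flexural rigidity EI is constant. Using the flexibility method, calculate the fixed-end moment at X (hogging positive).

M_X = 188.4 kN·m

Remove the prop at Y; the released (primary) structure is a cantilever built in at X.
Downward deflection at the released point Y due to the loads:
  point load 143.5 at a = 1.72: Pa²(3L − a)/(6EI) = 2065/EI
Tip deflection under a unit load at Y: L³/(3EI) = 364.2/EI.
The prop prevents deflection at Y: R_Y = δ_0/δ_{YY} = 2065/364.2 = 5.668 kN.
Moment equilibrium about X: M_X = Σ(load moments about X) − R_Y·L = 246.8 − 5.668×10.3 = 188.4 kN·m.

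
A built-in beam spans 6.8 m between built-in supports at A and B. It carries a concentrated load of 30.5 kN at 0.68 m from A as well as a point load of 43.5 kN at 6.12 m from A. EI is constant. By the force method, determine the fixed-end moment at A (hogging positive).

Release both end moments; the primary structure is a simply-supported span AB with redundants M_A and M_B.
On the primary (simply-supported) span, the end slopes from the loading are:
  at A: point load 30.5 at a = 0.68: Pab(L + b)/(6LEI) = 40.19/EI
  at B: point load 30.5 at a = 0.68: Pab(L + a)/(6LEI) = 23.27/EI
  at A: point load 43.5 at a = 6.12: Pab(L + b)/(6LEI) = 33.19/EI
  at B: point load 43.5 at a = 6.12: Pab(L + a)/(6LEI) = 57.33/EI
  θ_A0 = 73.38/EI,  θ_B0 = 80.6/EI
Flexibility coefficients: a unit moment at one end gives L/(3EI) there and L/(6EI) at the far end, so f₁₁ = f₂₂ = 2.267/EI and f₁₂ = f₂₁ = 1.133/EI.
Compatibility — zero rotation at each built-in end:
  2.267 M_A + 1.133 M_B = 73.38
  1.133 M_A + 2.267 M_B = 80.6
Solving the pair gives M_A = 19.46 kN·m and M_B = 25.83 kN·m (hogging).

M_A = 19.46 kN·m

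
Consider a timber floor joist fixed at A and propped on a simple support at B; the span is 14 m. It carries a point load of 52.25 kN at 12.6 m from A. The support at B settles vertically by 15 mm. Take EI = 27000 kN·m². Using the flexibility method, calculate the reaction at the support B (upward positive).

Release the roller at B. Primary structure: cantilever fixed at A.
Free-end deflection of the primary structure under the applied loading (downward +):
  point load 52.25 at a = 12.6: Pa²(3L − a)/(6EI) = 40647/EI
Flexibility coefficient — unit upward force at B: δ_{BB} = L³/(3EI) = 914.7/EI.
With EI = 27000 kN·m²: δ_0 = 1.5054 m and δ_{BB} = 0.033877 m/kN.
Compatibility — the beam at B must follow the support down by 0.015 m: δ_0 − R_B·δ_{BB} = 0.015, so R_B = (1.5054 − 0.015)/0.033877 = 44 kN.

R_B = 44 kN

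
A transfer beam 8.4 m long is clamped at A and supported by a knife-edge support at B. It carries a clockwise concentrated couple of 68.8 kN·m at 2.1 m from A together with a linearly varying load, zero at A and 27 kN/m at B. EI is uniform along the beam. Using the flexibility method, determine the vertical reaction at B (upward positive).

R_B = 67.75 kN

Remove the prop at B; the released (primary) structure is a cantilever built in at A.
Free-end deflection of the primary structure under the applied loading (downward +):
  clockwise couple 68.8 at a = 2.1: M₀a(2L − a)/(2EI) = 1062/EI
  triangular load, peak 27 at the free end: 11w₀L⁴/(120EI) = 12322/EI
  δ_0 = 13384/EI
Flexibility coefficient — unit upward force at B: δ_{BB} = L³/(3EI) = 197.6/EI.
The prop prevents deflection at B: R_B = δ_0/δ_{BB} = 13384/197.6 = 67.75 kN.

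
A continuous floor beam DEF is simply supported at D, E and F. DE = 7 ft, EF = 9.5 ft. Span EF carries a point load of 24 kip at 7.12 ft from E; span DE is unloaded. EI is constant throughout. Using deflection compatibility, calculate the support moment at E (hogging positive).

Insert a hinge at E; M_E is the redundant, and each span becomes simply supported.
Rotations at E on the released spans (each span's end-slope, ×1/EI):
  span EF: point load 24 at a = 7.12: Pab(L + b)/(6LEI) = 84.76/EI
  relative rotation θ_0 = (0 + 84.76)/EI = 84.76/EI
A unit hogging moment at E produces rotation L₁/(3EI) + L₂/(3EI) = 5.5/EI.
Compatibility: M_E·(L₁+L₂)/(3EI) = θ_0, giving M_E = 15.41 kip·ft (hogging).

M_E = 15.41 kip·ft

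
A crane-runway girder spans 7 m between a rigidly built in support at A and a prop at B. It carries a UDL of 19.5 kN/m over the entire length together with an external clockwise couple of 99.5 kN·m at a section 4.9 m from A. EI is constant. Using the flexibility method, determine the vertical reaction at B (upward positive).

R_B = 70.59 kN

Choose R_B as the redundant. The primary structure is the cantilever fixed at A.
Deflection at B on the released cantilever, summing each load's contribution:
  UDL 19.5: wL⁴/(8EI) = 5852/EI
  clockwise couple 99.5 at a = 4.9: M₀a(2L − a)/(2EI) = 2218/EI
  δ_0 = 8071/EI
Tip deflection under a unit load at B: L³/(3EI) = 114.3/EI.
The prop prevents deflection at B: R_B = δ_0/δ_{BB} = 8071/114.3 = 70.59 kN.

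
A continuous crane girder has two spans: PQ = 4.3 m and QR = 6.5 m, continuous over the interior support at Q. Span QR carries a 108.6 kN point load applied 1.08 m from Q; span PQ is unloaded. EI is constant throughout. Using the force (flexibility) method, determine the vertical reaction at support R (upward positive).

Take M_Q as the redundant. Released structure: two simple spans PQ and QR with a hinge at Q.
Rotations at Q on the released spans (each span's end-slope, ×1/EI):
  span QR: point load 108.6 at a = 1.08: Pab(L + b)/(6LEI) = 194.3/EI
  relative rotation θ_0 = (0 + 194.3)/EI = 194.3/EI
A unit hogging moment at Q produces rotation L₁/(3EI) + L₂/(3EI) = 3.6/EI.
Compatibility: M_Q·(L₁+L₂)/(3EI) = θ_0, giving M_Q = 53.97 kN·m (hogging).
Span QR, ΣM about R: R_Q^{QR}·6.5 = 588.6 + 53.97, so R_Q^{QR} = 98.86 kN and R_R = 108.6 − 98.86 = 9.741 kN.

R_R = 9.741 kN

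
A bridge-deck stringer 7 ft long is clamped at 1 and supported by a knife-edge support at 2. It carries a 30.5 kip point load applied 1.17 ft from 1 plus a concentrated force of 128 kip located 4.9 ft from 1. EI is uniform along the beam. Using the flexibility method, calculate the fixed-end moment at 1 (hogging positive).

M_1 = 149.5 kip·ft

Release the roller at 2. Primary structure: cantilever fixed at 1.
Deflection at 2 on the released cantilever, summing each load's contribution:
  point load 30.5 at a = 1.17: Pa²(3L − a)/(6EI) = 138/EI
  point load 128 at a = 4.9: Pa²(3L − a)/(6EI) = 8247/EI
  δ_0 = 8385/EI
Tip deflection under a unit load at 2: L³/(3EI) = 114.3/EI.
The prop prevents deflection at 2: R_2 = δ_0/δ_{22} = 8385/114.3 = 73.33 kip.
Moment equilibrium about 1: M_1 = Σ(load moments about 1) − R_2·L = 662.9 − 73.33×7 = 149.5 kip·ft.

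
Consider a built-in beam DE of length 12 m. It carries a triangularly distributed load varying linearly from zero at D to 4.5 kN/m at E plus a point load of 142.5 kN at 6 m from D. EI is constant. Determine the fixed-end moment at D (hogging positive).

M_D = 235.3 kN·m

Release both end moments; the primary structure is a simply-supported span DE with redundants M_D and M_E.
On the primary (simply-supported) span, the end slopes from the loading are:
  at D: triangular load, peak 4.5: 7w₀L³/(360EI) = 151.2/EI
  at E: triangular load, peak 4.5: w₀L³/(45EI) = 172.8/EI
  at D: point load 142.5 at a = 6: Pab(L + b)/(6LEI) = 1282/EI
  at E: point load 142.5 at a = 6: Pab(L + a)/(6LEI) = 1282/EI
  θ_D0 = 1434/EI,  θ_E0 = 1455/EI
Flexibility coefficients: a unit moment at one end gives L/(3EI) there and L/(6EI) at the far end, so f₁₁ = f₂₂ = 4/EI and f₁₂ = f₂₁ = 2/EI.
Compatibility — zero rotation at each built-in end:
  4 M_D + 2 M_E = 1434
  2 M_D + 4 M_E = 1455
Solving the pair gives M_D = 235.3 kN·m and M_E = 246.2 kN·m (hogging).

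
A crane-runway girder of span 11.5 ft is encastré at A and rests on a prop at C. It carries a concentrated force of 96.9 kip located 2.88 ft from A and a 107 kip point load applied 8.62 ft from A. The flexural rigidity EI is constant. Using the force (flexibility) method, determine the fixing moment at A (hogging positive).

M_A = 327.4 kip·ft

Release the roller at C. Primary structure: cantilever fixed at A.
Primary-structure tip deflection at C by superposition:
  point load 96.9 at a = 2.88: Pa²(3L − a)/(6EI) = 4236/EI
  point load 107 at a = 8.62: Pa²(3L − a)/(6EI) = 34293/EI
  δ_0 = 38529/EI
Tip deflection under a unit load at C: L³/(3EI) = 507/EI.
The prop prevents deflection at C: R_C = δ_0/δ_{CC} = 38529/507 = 76 kip.
Moment equilibrium about A: M_A = Σ(load moments about A) − R_C·L = 1201 − 76×11.5 = 327.4 kip·ft.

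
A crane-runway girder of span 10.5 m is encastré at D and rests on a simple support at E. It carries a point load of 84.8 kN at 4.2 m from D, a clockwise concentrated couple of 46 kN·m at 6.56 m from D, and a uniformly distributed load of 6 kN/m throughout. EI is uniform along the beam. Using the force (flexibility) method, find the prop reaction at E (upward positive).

R_E = 46.91 kN

Release the roller at E. Primary structure: cantilever fixed at D.
Downward deflection at the released point E due to the loads:
  point load 84.8 at a = 4.2: Pa²(3L − a)/(6EI) = 6806/EI
  clockwise couple 46 at a = 6.56: M₀a(2L − a)/(2EI) = 2179/EI
  UDL 6: wL⁴/(8EI) = 9116/EI
  δ_0 = 18101/EI
Flexibility coefficient — unit upward force at E: δ_{EE} = L³/(3EI) = 385.9/EI.
Compatibility at E: δ_0 − R_E·δ_{EE} = 0, so R_E = 18101/385.9 = 46.91 kN.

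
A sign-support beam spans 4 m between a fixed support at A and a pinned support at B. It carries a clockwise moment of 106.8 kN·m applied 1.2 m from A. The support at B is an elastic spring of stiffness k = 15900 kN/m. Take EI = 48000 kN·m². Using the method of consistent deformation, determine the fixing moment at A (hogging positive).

M_A = 35.23 kN·m

Take the reaction at B as the redundant and release it; the primary structure is a cantilever fixed at A.
Primary-structure tip deflection at B by superposition:
  clockwise couple 106.8 at a = 1.2: M₀a(2L − a)/(2EI) = 435.7/EI
Flexibility coefficient — unit upward force at B: δ_{BB} = L³/(3EI) = 21.33/EI.
With EI = 48000 kN·m²: δ_0 = 0.009078 m and δ_{BB} = 0.000444 m/kN.
Compatibility — the spring shortens by R_B/k under the reaction it provides: δ_0 − R_B·δ_{BB} = R_B/k. With 1/k = 0.000063 m/kN, R_B = δ_0 / (δ_{BB} + 1/k) = 0.009078 / (0.000444 + 0.000063) = 17.89 kN.
Moment equilibrium about A: M_A = Σ(load moments about A) − R_B·L = 106.8 − 17.89×4 = 35.23 kN·m.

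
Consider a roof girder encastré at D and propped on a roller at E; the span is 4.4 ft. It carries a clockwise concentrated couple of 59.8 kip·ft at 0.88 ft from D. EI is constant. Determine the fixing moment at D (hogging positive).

M_D = 27.51 kip·ft

Choose R_E as the redundant. The primary structure is the cantilever fixed at D.
Free-end deflection of the primary structure under the applied loading (downward +):
  clockwise couple 59.8 at a = 0.88: M₀a(2L − a)/(2EI) = 208.4/EI
Tip deflection under a unit load at E: L³/(3EI) = 28.39/EI.
The prop prevents deflection at E: R_E = δ_0/δ_{EE} = 208.4/28.39 = 7.339 kip.
Moment equilibrium about D: M_D = Σ(load moments about D) − R_E·L = 59.8 − 7.339×4.4 = 27.51 kip·ft.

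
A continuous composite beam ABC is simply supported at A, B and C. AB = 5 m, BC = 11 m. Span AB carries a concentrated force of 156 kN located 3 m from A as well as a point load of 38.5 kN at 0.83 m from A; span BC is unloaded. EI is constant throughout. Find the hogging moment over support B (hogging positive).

Take M_B as the redundant. Released structure: two simple spans AB and BC with a hinge at B.
Rotations at B on the released spans (each span's end-slope, ×1/EI):
  span AB: point load 156 at a = 3: Pab(L + a)/(6LEI) = 249.6/EI
  span AB: point load 38.5 at a = 0.83: Pab(L + a)/(6LEI) = 25.9/EI
  relative rotation θ_0 = (275.5 + 0)/EI = 275.5/EI
A unit hogging moment at B produces rotation L₁/(3EI) + L₂/(3EI) = 5.333/EI.
Slope continuity at B: θ_0 = M_B·5.333/EI, so M_B = 275.5/5.333 = 51.66 kN·m (hogging).

M_B = 51.66 kN·m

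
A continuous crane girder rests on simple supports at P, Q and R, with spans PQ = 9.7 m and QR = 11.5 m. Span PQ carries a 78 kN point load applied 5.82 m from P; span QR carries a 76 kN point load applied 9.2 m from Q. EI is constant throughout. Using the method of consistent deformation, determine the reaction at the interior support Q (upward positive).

R_Q = 83.28 kN

Insert a hinge at Q; M_Q is the redundant, and each span becomes simply supported.
End slopes at the hinge Q, treating each span as simply supported:
  span PQ: point load 78 at a = 5.82: Pab(L + a)/(6LEI) = 469.7/EI
  span QR: point load 76 at a = 9.2: Pab(L + b)/(6LEI) = 321.6/EI
  relative rotation θ_0 = (469.7 + 321.6)/EI = 791.3/EI
A unit hogging moment at Q produces rotation L₁/(3EI) + L₂/(3EI) = 7.067/EI.
Slope continuity at Q: θ_0 = M_Q·7.067/EI, so M_Q = 791.3/7.067 = 112 kN·m (hogging).
Span PQ, ΣM about P with M_Q applied at Q: R_Q^{PQ}·9.7 = 454 + 112, so R_Q^{PQ} = 58.34 kN and R_P = 78 − 58.34 = 19.66 kN.
Span QR, ΣM about R: R_Q^{QR}·11.5 = 174.8 + 112, so R_Q^{QR} = 24.94 kN and R_R = 76 − 24.94 = 51.06 kN.
R_Q = 58.34 + 24.94 = 83.28 kN.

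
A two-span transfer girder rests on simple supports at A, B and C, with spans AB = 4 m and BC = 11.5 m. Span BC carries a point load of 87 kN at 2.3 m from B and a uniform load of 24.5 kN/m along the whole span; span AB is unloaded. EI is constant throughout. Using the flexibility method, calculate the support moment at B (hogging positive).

M_B = 407.4 kN·m

Release continuity at B by inserting a hinge; the redundant is the internal moment M_B. The primary structure is two simply-supported spans AB and BC.
Discontinuity in slope at B on the released structure — sum the simple-span end rotations:
  span BC: point load 87 at a = 2.3: Pab(L + b)/(6LEI) = 552.3/EI
  span BC: UDL 24.5: wL³/(24EI) = 1553/EI
  relative rotation θ_0 = (0 + 2105)/EI = 2105/EI
A unit hogging moment at B produces rotation L₁/(3EI) + L₂/(3EI) = 5.167/EI.
Slope continuity at B: θ_0 = M_B·5.167/EI, so M_B = 2105/5.167 = 407.4 kN·m (hogging).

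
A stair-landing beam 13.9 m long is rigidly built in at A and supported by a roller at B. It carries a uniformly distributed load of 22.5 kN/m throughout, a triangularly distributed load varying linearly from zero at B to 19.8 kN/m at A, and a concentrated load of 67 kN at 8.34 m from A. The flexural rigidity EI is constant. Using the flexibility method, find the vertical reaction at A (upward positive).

Choose R_B as the redundant. The primary structure is the cantilever fixed at A.
Downward deflection at the released point B due to the loads:
  UDL 22.5: wL⁴/(8EI) = 104991/EI
  triangular load, peak 19.8 at the fixed end: w₀L⁴/(30EI) = 24638/EI
  point load 67 at a = 8.34: Pa²(3L − a)/(6EI) = 25911/EI
  δ_0 = 155540/EI
Tip deflection under a unit load at B: L³/(3EI) = 895.2/EI.
Compatibility at B: δ_0 − R_B·δ_{BB} = 0, so R_B = 155540/895.2 = 173.7 kN.
Vertical equilibrium: R_A = ΣP − R_B = 517.4 − 173.7 = 343.6 kN.

R_A = 343.6 kN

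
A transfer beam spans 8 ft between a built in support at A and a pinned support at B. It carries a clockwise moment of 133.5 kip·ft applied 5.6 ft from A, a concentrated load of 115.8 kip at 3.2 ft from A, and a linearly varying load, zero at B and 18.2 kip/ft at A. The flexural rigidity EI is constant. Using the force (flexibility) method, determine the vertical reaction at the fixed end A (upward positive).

R_A = 127.2 kip

Choose R_B as the redundant. The primary structure is the cantilever fixed at A.
Deflection at B on the released cantilever, summing each load's contribution:
  clockwise couple 133.5 at a = 5.6: M₀a(2L − a)/(2EI) = 3888/EI
  point load 115.8 at a = 3.2: Pa²(3L − a)/(6EI) = 4111/EI
  triangular load, peak 18.2 at the fixed end: w₀L⁴/(30EI) = 2485/EI
  δ_0 = 10483/EI
Flexibility coefficient — unit upward force at B: δ_{BB} = L³/(3EI) = 170.7/EI.
The prop prevents deflection at B: R_B = δ_0/δ_{BB} = 10483/170.7 = 61.42 kip.
Vertical equilibrium: R_A = ΣP − R_B = 188.6 − 61.42 = 127.2 kip.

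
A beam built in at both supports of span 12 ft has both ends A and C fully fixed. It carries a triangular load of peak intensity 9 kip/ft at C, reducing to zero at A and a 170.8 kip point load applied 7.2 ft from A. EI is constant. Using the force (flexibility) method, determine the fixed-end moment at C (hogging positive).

Take the two fixed-end moments M_A, M_C as redundants; the released structure is the simple span AC.
On the primary (simply-supported) span, the end slopes from the loading are:
  at A: triangular load, peak 9: 7w₀L³/(360EI) = 302.4/EI
  at C: triangular load, peak 9: w₀L³/(45EI) = 345.6/EI
  at A: point load 170.8 at a = 7.2: Pab(L + b)/(6LEI) = 1377/EI
  at C: point load 170.8 at a = 7.2: Pab(L + a)/(6LEI) = 1574/EI
  θ_A0 = 1680/EI,  θ_C0 = 1920/EI
Flexibility coefficients: a unit moment at one end gives L/(3EI) there and L/(6EI) at the far end, so f₁₁ = f₂₂ = 4/EI and f₁₂ = f₂₁ = 2/EI.
Compatibility — zero rotation at each built-in end:
  4 M_A + 2 M_C = 1680
  2 M_A + 4 M_C = 1920
Solving the pair gives M_A = 240 kip·ft and M_C = 359.9 kip·ft (hogging).

M_C = 359.9 kip·ft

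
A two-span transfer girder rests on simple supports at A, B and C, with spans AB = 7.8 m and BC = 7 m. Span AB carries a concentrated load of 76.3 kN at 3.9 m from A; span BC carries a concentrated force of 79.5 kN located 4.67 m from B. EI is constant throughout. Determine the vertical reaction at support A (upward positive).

R_A = 25.62 kN

Insert a hinge at B; M_B is the redundant, and each span becomes simply supported.
Rotations at B on the released spans (each span's end-slope, ×1/EI):
  span AB: point load 76.3 at a = 3.9: Pab(L + a)/(6LEI) = 290.1/EI
  span BC: point load 79.5 at a = 4.67: Pab(L + b)/(6LEI) = 192.2/EI
  relative rotation θ_0 = (290.1 + 192.2)/EI = 482.3/EI
A unit hogging moment at B produces rotation L₁/(3EI) + L₂/(3EI) = 4.933/EI.
Slope continuity at B: θ_0 = M_B·4.933/EI, so M_B = 482.3/4.933 = 97.76 kN·m (hogging).
Span AB, ΣM about A with M_B applied at B: R_B^{AB}·7.8 = 297.6 + 97.76, so R_B^{AB} = 50.68 kN and R_A = 76.3 − 50.68 = 25.62 kN.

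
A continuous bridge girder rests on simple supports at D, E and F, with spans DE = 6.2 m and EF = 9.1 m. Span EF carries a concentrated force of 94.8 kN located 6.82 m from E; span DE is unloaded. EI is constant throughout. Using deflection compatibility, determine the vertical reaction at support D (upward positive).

R_D = -9.717 kN

Release continuity at E by inserting a hinge; the redundant is the internal moment M_E. The primary structure is two simply-supported spans DE and EF.
End slopes at the hinge E, treating each span as simply supported:
  span EF: point load 94.8 at a = 6.82: Pab(L + b)/(6LEI) = 307.2/EI
  relative rotation θ_0 = (0 + 307.2)/EI = 307.2/EI
A unit hogging moment at E produces rotation L₁/(3EI) + L₂/(3EI) = 5.1/EI.
Slope continuity at E: θ_0 = M_E·5.1/EI, so M_E = 307.2/5.1 = 60.24 kN·m (hogging).
Span DE, ΣM about D with M_E applied at E: R_E^{DE}·6.2 = 0 + 60.24, so R_E^{DE} = 9.717 kN and R_D = 0 − 9.717 = -9.717 kN.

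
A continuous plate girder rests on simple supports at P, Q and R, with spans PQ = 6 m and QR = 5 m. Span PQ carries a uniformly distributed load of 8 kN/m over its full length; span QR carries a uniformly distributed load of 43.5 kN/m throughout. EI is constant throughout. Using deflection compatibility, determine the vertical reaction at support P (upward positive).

R_P = 10.43 kN

Insert a hinge at Q; M_Q is the redundant, and each span becomes simply supported.
End slopes at the hinge Q, treating each span as simply supported:
  span PQ: UDL 8: wL³/(24EI) = 72/EI
  span QR: UDL 43.5: wL³/(24EI) = 226.6/EI
  relative rotation θ_0 = (72 + 226.6)/EI = 298.6/EI
A unit hogging moment at Q produces rotation L₁/(3EI) + L₂/(3EI) = 3.667/EI.
Slope continuity at Q: θ_0 = M_Q·3.667/EI, so M_Q = 298.6/3.667 = 81.43 kN·m (hogging).
Span PQ, ΣM about P with M_Q applied at Q: R_Q^{PQ}·6 = 144 + 81.43, so R_Q^{PQ} = 37.57 kN and R_P = 48 − 37.57 = 10.43 kN.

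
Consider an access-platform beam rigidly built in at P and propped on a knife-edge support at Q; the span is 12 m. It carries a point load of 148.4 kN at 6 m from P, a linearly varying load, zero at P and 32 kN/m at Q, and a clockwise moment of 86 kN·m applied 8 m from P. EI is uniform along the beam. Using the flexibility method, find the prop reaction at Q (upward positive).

Take the reaction at Q as the redundant and release it; the primary structure is a cantilever fixed at P.
Downward deflection at the released point Q due to the loads:
  point load 148.4 at a = 6: Pa²(3L − a)/(6EI) = 26712/EI
  triangular load, peak 32 at the free end: 11w₀L⁴/(120EI) = 60826/EI
  clockwise couple 86 at a = 8: M₀a(2L − a)/(2EI) = 5504/EI
  δ_0 = 93042/EI
Flexibility coefficient — unit upward force at Q: δ_{QQ} = L³/(3EI) = 576/EI.
Compatibility at Q: δ_0 − R_Q·δ_{QQ} = 0, so R_Q = 93042/576 = 161.5 kN.

R_Q = 161.5 kN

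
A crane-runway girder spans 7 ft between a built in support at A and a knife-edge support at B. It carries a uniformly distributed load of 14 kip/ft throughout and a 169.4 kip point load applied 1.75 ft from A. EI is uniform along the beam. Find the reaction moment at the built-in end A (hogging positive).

M_A = 280.3 kip·ft

Take the reaction at B as the redundant and release it; the primary structure is a cantilever fixed at A.
Free-end deflection of the primary structure under the applied loading (downward +):
  UDL 14: wL⁴/(8EI) = 4202/EI
  point load 169.4 at a = 1.75: Pa²(3L − a)/(6EI) = 1664/EI
  δ_0 = 5866/EI
Flexibility coefficient — unit upward force at B: δ_{BB} = L³/(3EI) = 114.3/EI.
The prop prevents deflection at B: R_B = δ_0/δ_{BB} = 5866/114.3 = 51.31 kip.
Moment equilibrium about A: M_A = Σ(load moments about A) − R_B·L = 639.5 − 51.31×7 = 280.3 kip·ft.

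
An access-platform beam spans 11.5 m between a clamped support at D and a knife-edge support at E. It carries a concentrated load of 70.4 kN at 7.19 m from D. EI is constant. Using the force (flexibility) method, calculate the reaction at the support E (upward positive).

R_E = 32.68 kN

Remove the prop at E; the released (primary) structure is a cantilever built in at D.
Downward deflection at the released point E due to the loads:
  point load 70.4 at a = 7.19: Pa²(3L − a)/(6EI) = 16565/EI
Tip deflection under a unit load at E: L³/(3EI) = 507/EI.
Compatibility at E: δ_0 − R_E·δ_{EE} = 0, so R_E = 16565/507 = 32.68 kN.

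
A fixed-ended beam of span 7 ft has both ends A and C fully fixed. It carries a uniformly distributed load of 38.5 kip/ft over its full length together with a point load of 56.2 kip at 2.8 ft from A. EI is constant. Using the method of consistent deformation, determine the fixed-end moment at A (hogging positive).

M_A = 213.9 kip·ft

Take the two fixed-end moments M_A, M_C as redundants; the released structure is the simple span AC.
On the primary (simply-supported) span, the end slopes from the loading are:
  at A: UDL 38.5: wL³/(24EI) = 550.2/EI
  at C: UDL 38.5: wL³/(24EI) = 550.2/EI
  at A: point load 56.2 at a = 2.8: Pab(L + b)/(6LEI) = 176.2/EI
  at C: point load 56.2 at a = 2.8: Pab(L + a)/(6LEI) = 154.2/EI
  θ_A0 = 726.5/EI,  θ_C0 = 704.4/EI
Flexibility coefficients: a unit moment at one end gives L/(3EI) there and L/(6EI) at the far end, so f₁₁ = f₂₂ = 2.333/EI and f₁₂ = f₂₁ = 1.167/EI.
Compatibility — zero rotation at each built-in end:
  2.333 M_A + 1.167 M_C = 726.5
  1.167 M_A + 2.333 M_C = 704.4
Solving the pair gives M_A = 213.9 kip·ft and M_C = 195 kip·ft (hogging).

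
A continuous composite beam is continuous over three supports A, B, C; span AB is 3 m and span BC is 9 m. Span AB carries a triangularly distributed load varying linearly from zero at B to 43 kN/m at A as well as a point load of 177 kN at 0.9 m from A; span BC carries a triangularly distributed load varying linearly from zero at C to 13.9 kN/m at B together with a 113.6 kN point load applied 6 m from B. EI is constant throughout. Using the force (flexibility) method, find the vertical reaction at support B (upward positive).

Take M_B as the redundant. Released structure: two simple spans AB and BC with a hinge at B.
Discontinuity in slope at B on the released structure — sum the simple-span end rotations:
  span AB: triangular load, peak 43: 7w₀L³/(360EI) = 22.57/EI
  span AB: point load 177 at a = 0.9: Pab(L + a)/(6LEI) = 72.48/EI
  span BC: triangular load, peak 13.9: w₀L³/(45EI) = 225.2/EI
  span BC: point load 113.6 at a = 6: Pab(L + b)/(6LEI) = 454.4/EI
  relative rotation θ_0 = (95.06 + 679.6)/EI = 774.6/EI
A unit hogging moment at B produces rotation L₁/(3EI) + L₂/(3EI) = 4/EI.
Slope continuity at B: θ_0 = M_B·4/EI, so M_B = 774.6/4 = 193.7 kN·m (hogging).
Span AB, ΣM about A with M_B applied at B: R_B^{AB}·3 = 223.8 + 193.7, so R_B^{AB} = 139.2 kN and R_A = 241.5 − 139.2 = 102.3 kN.
Span BC, ΣM about C: R_B^{BC}·9 = 716.1 + 193.7, so R_B^{BC} = 101.1 kN and R_C = 176.2 − 101.1 = 75.07 kN.
R_B = 139.2 + 101.1 = 240.2 kN.

R_B = 240.2 kN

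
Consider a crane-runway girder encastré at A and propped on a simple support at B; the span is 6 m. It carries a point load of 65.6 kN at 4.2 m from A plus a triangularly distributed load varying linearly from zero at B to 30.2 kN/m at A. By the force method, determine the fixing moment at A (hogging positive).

Choose R_B as the redundant. The primary structure is the cantilever fixed at A.
Primary-structure tip deflection at B by superposition:
  point load 65.6 at a = 4.2: Pa²(3L − a)/(6EI) = 2662/EI
  triangular load, peak 30.2 at the fixed end: w₀L⁴/(30EI) = 1305/EI
  δ_0 = 3966/EI
Tip deflection under a unit load at B: L³/(3EI) = 72/EI.
Compatibility at B: δ_0 − R_B·δ_{BB} = 0, so R_B = 3966/72 = 55.09 kN.
Moment equilibrium about A: M_A = Σ(load moments about A) − R_B·L = 456.7 − 55.09×6 = 126.2 kN·m.

M_A = 126.2 kN·m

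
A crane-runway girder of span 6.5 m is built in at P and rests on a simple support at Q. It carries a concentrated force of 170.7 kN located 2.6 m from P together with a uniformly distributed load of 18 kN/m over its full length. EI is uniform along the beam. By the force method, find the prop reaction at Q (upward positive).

R_Q = 79.38 kN

Release the roller at Q. Primary structure: cantilever fixed at P.
Deflection at Q on the released cantilever, summing each load's contribution:
  point load 170.7 at a = 2.6: Pa²(3L − a)/(6EI) = 3250/EI
  UDL 18: wL⁴/(8EI) = 4016/EI
  δ_0 = 7267/EI
Tip deflection under a unit load at Q: L³/(3EI) = 91.54/EI.
Compatibility at Q: δ_0 − R_Q·δ_{QQ} = 0, so R_Q = 7267/91.54 = 79.38 kN.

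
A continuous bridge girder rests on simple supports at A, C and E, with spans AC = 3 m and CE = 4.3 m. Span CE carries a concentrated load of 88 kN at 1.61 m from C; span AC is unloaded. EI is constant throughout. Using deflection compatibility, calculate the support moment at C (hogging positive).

M_C = 42.43 kN·m

Insert a hinge at C; M_C is the redundant, and each span becomes simply supported.
Rotations at C on the released spans (each span's end-slope, ×1/EI):
  span CE: point load 88 at a = 1.61: Pab(L + b)/(6LEI) = 103.3/EI
  relative rotation θ_0 = (0 + 103.3)/EI = 103.3/EI
A unit hogging moment at C produces rotation L₁/(3EI) + L₂/(3EI) = 2.433/EI.
Slope continuity at C: θ_0 = M_C·2.433/EI, so M_C = 103.3/2.433 = 42.43 kN·m (hogging).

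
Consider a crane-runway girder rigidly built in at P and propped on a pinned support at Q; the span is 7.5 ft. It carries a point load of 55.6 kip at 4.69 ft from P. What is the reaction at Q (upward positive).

Choose R_Q as the redundant. The primary structure is the cantilever fixed at P.
Downward deflection at the released point Q due to the loads:
  point load 55.6 at a = 4.69: Pa²(3L − a)/(6EI) = 3630/EI
Tip deflection under a unit load at Q: L³/(3EI) = 140.6/EI.
The prop prevents deflection at Q: R_Q = δ_0/δ_{QQ} = 3630/140.6 = 25.81 kip.

R_Q = 25.81 kip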